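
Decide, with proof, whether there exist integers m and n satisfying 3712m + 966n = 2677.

No, no such integers exist.

Both 3712 and 966 are divisible by gcd(3712, 966) = 2, hence so is any combination 3712m + 966n.
But 2677 = 2·1338 + 1, so 2 ∤ 2677.
Hence no integers m, n satisfy the equation.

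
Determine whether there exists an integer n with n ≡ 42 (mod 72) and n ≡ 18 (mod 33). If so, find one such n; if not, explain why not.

n = 546

gcd(72, 33) = 3. A simultaneous solution exists iff 42 ≡ 18 (mod 3); here 42 mod 3 = 0 = 18 mod 3, so it does.
The integers ≡ 42 (mod 72) are 42, 114, 186, 258, 330, 402, 474, 546, …; their remainders mod 33 are 9, 15, 21, 27, 0, 6, 12, 18, so n = 546 is the first that is ≡ 18 (mod 33).
Check: 546 mod 72 = 42, 546 mod 33 = 18. ✓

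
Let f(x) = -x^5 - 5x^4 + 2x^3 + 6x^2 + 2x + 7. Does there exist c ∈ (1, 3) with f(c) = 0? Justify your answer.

f(1) = 11 and f(3) = -527, which have opposite signs.
Since f is a polynomial it is continuous on [1, 3].
By the Intermediate Value Theorem f must vanish at some point of (1, 3).

Such a root exists.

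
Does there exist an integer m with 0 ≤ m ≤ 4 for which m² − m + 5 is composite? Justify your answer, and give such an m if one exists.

The values for m = 0, 1, …, 4 are 5, 5, 7, 11, 17, and each of these is prime.
So no value in the range makes the expression composite.

No such integer m in that range exists.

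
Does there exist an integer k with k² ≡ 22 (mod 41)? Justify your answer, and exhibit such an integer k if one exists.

41 is prime, so by Euler's criterion 22 is a square mod 41 iff 22^((41−1)/2) = 22^20 ≡ 1 (mod 41).
Squaring successively (mod 41): 22^2 = 484 ≡ 33; 22^4 ≡ 33² = 1089 ≡ 23; 22^8 ≡ 23² = 529 ≡ 37; 22^16 ≡ 37² = 1369 ≡ 16.
Since 20 = 16 + 4, 22^20 ≡ 16 · 23; multiplying out mod 41: 16·23 = 368 ≡ 40. Thus 22^20 ≡ 40 ≡ −1 (mod 41).
By Euler's criterion 22 is a quadratic non-residue mod 41: no k satisfies k² ≡ 22 (mod 41).

No such integer exists.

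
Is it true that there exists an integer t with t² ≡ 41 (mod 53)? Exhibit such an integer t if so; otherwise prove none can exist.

Apply Euler's criterion with the prime 53: 41 is a quadratic residue iff 41^26 ≡ 1 (mod 53), and a non-residue iff it is ≡ −1.
Squaring successively (mod 53): 41^2 = 1681 ≡ 38; 41^4 ≡ 38² = 1444 ≡ 13; 41^8 ≡ 13² = 169 ≡ 10; 41^16 ≡ 10² = 100 ≡ 47.
Since 26 = 16 + 8 + 2, 41^26 ≡ 47 · 10 · 38; multiplying out mod 53: 47·10 = 470 ≡ 46, then 46·38 = 1748 ≡ 52. Thus 41^26 ≡ 52 ≡ −1 (mod 53).
By Euler's criterion 41 is a quadratic non-residue mod 53: no t satisfies t² ≡ 41 (mod 53).

There is no such integer.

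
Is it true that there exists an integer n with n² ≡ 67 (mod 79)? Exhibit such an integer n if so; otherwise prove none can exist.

n = 64 works: 64² = 4096, and 4096 − 67 = 4029 = 51·79.

n = 64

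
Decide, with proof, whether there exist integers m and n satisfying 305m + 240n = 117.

No, no such integers exist.

Any value of 305m + 240n is a multiple of gcd(305, 240) = 5.
However 117 leaves remainder 2 on division by 5.
So the equation is unsolvable over ℤ.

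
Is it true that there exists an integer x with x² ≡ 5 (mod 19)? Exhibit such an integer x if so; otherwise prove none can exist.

x = 9

x = 9 works: 9² = 81, and 81 − 5 = 76 = 4·19.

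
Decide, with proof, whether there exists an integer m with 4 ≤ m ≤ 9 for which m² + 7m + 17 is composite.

At m = 6: 6² + 7·6 + 17 = 95 = 5·19, which is composite.

m = 6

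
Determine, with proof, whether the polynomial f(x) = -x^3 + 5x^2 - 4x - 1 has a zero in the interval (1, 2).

f(1) = -1 and f(2) = 3, which have opposite signs.
As a polynomial, f is continuous on every closed interval.
By the Intermediate Value Theorem, f takes the value 0 somewhere in the open interval.

Such a root exists.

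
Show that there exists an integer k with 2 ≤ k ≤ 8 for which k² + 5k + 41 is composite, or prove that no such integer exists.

k = 7

At k = 7: 7² + 5·7 + 41 = 125 = 5·25, which is composite.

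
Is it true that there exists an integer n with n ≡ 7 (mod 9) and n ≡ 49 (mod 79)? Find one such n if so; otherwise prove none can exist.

The moduli 9 and 79 are coprime, so by the Chinese Remainder Theorem a unique solution modulo 711 exists.
Write n = 7 + 9t and require 7 + 9t ≡ 49 (mod 79), i.e. 9t ≡ 42 (mod 79).
Invert 9 mod 79 by the Euclidean algorithm: 79 = 8·9 + 7, 9 = 1·7 + 2, 7 = 3·2 + 1, 2 = 2·1 + 0; back-substituting, 1 = 7 − 3·2 = 7 − 3·(9 − 1·7) = −3·9 + 4·7 = −3·9 + 4·(79 − 8·9) = 4·79 − 35·9. Hence 9·(-35) ≡ 1, so 9⁻¹ ≡ -35 ≡ 44 (mod 79).
Multiplying by 44: t ≡ 44·42 = 1848 ≡ 31 (mod 79).
With t = 31: n = 7 + 9·31 = 286.
Indeed 286 ≡ 7 (mod 9) and 286 ≡ 49 (mod 79).

n = 286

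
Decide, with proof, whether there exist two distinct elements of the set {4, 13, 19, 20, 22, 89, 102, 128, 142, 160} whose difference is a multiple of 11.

Residues mod 11: 4↦4, 13↦2, 19↦8, 20↦9, 22↦0, 89↦1, 102↦3, 128↦7, 142↦10, 160↦6.
These 10 residues are pairwise different, hence no difference of two elements is divisible by 11.

There is no such pair.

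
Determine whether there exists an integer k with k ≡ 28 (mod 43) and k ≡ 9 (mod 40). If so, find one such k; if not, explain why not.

k = 329

The moduli 43 and 40 are coprime, so by the Chinese Remainder Theorem a unique solution modulo 1720 exists.
Any solution of the first congruence is k = 28 + 43t; substituting into the second, 43t ≡ 9 − 28 ≡ 21 (mod 40).
43 ≡ 3 (mod 40), so this reads 3t ≡ 21 (mod 40). To invert 3 modulo 40: 40 = 13·3 + 1, 3 = 3·1 + 0, and unwinding, 1 = 40 − 13·3. Thus 3⁻¹ ≡ -13 ≡ 27 (mod 40).
Multiplying by 27: t ≡ 27·21 = 567 ≡ 7 (mod 40).
With t = 7: k = 28 + 43·7 = 329.
Check: 329 mod 43 = 28, 329 mod 40 = 9. ✓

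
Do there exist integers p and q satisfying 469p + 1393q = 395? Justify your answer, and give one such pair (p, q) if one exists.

There are no such integers.

gcd(469, 1393) = 7, so every integer of the form 469p + 1393q is a multiple of 7.
But 395 = 7·56 + 3, so 7 ∤ 395.
Hence no integers p, q satisfy the equation.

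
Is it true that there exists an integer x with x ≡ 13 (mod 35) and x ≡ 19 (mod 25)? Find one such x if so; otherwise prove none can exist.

Reduce both congruences modulo 5, which divides 35 and 25: they say x ≡ 13 (mod 5) and x ≡ 19 (mod 5).
However 13 ≡ 3 and 19 ≡ 4 (mod 5), and 3 ≠ 4.
So no integer satisfies both congruences.

No such integer exists.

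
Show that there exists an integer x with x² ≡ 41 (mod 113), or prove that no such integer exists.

Take x = 43. Then 43² = 1849 = 16·113 + 41, so 43² ≡ 41 (mod 113).

x = 43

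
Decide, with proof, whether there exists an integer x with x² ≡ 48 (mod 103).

There is no such integer.

Apply Euler's criterion with the prime 103: 48 is a quadratic residue iff 48^51 ≡ 1 (mod 103), and a non-residue iff it is ≡ −1.
Squaring successively (mod 103): 48^2 = 2304 ≡ 38; 48^4 ≡ 38² = 1444 ≡ 2; 48^8 ≡ 2² = 4 ≡ 4; 48^16 ≡ 4² = 16 ≡ 16; 48^32 ≡ 16² = 256 ≡ 50.
Since 51 = 32 + 16 + 2 + 1, 48^51 ≡ 50 · 16 · 38 · 48; multiplying out mod 103: 50·16 = 800 ≡ 79, then 79·38 = 3002 ≡ 15, then 15·48 = 720 ≡ 102. Thus 48^51 ≡ 102 ≡ −1 (mod 103).
The value −1 means 48 is a non-residue modulo 103, so x² ≡ 48 (mod 103) is impossible.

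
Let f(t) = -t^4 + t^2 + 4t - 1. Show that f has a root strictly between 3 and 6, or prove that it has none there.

f has no root in that interval.

f(3) = -61 and f(6) = -1237, both negative, so a sign-change argument is unavailable; we show f keeps this sign on the whole interval.
Shift to the endpoint 3: with t = 3 + u (0 < u < 3), one computes f(3 + u) = -u^4 - 12u^3 - 53u^2 - 98u - 61.
The nonzero coefficients here are all negative, so for u > 0 every term is negative (or zero), and the constant term -61 is strictly negative.
So f is strictly negative on (3, 6); no root exists in the interval.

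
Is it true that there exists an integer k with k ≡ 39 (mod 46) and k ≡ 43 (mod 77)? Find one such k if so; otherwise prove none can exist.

Since 46 and 77 share no common factor, CRT says the pair of congruences has a solution (unique mod 3542).
Write k = 39 + 46t and require 39 + 46t ≡ 43 (mod 77), i.e. 46t ≡ 4 (mod 77).
Note 46·72 = 3312 ≡ 1 (mod 77) (as 3312 − 1 = 43·77), so 46⁻¹ ≡ 72.
Multiplying by 72: t ≡ 72·4 = 288 ≡ 57 (mod 77).
With t = 57: k = 39 + 46·57 = 2661.
Verify: 2661 = 57·46 + 39 and 2661 = 34·77 + 43. ✓

k = 2661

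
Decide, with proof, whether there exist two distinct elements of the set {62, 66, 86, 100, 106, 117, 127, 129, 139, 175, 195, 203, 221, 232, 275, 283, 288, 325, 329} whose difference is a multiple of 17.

The pair (62, 232) works.

Reduce each element mod 17: 62↦11, 66↦15, 86↦1, 100↦15, 106↦4, 117↦15, 127↦8, 129↦10, 139↦3, 175↦5, 195↦8, 203↦16, 221↦0, 232↦11, 275↦3, 283↦11, 288↦16, 325↦2, 329↦6. The residue 11 repeats (at 62 and 232), and 232 − 62 = 170 = 10·17.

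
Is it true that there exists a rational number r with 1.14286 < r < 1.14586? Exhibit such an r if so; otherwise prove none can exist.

r = 55/48

Look for a denominator N such that an integer falls strictly between N·1.14286 and N·1.14586. N = 48 works: 48·1.14286 = 54.85728 < 55 < 55.00128 = 48·1.14586.
Hence 55/48 is a rational number with 1.14286 < 55/48 < 1.14586.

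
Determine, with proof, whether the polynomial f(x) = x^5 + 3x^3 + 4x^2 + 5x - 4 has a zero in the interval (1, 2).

The endpoint values f(1) = 9 and f(2) = 78 are both positive. Claim: f(x) > 0 for every x in (1, 2).
Substitute x = 1 + u, where 0 < u < 1 on the interval. Expanding, f(1 + u) = u^5 + 5u^4 + 13u^3 + 23u^2 + 27u + 9.
The nonzero coefficients here are all positive, so for u > 0 every term is positive (or zero), and the constant term 9 is strictly positive.
Therefore f(x) > 0 throughout (1, 2), and f has no zero there.

No.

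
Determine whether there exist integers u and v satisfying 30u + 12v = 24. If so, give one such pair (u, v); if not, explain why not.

gcd(30, 12) = 6, and 6 divides 24, so integer solutions exist.
Dividing through by 6 reduces the equation to 5u + 2v = 4.
Euclidean algorithm: 5 = 2·2 + 1, 2 = 2·1 + 0.
Unwinding: 1 = 5 − 2·2, i.e. 5·1 + 2·(-2) = 1.
Multiplying through by 4: u = 1·4 = 4, v = (-2)·4 = -8 is a solution.
Shifting by a multiple of (2, −5) keeps it a solution: u = 4 − 2·2 = 0, v = -8 + 2·5 = 2.
Check: 30·0 + 12·2 = 0 + 24 = 24. ✓

u = 0, v = 2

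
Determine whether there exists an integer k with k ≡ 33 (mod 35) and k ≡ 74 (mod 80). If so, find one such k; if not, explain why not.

gcd(35, 80) = 5. If k ≡ 33 (mod 35) and k ≡ 74 (mod 80), then k ≡ 33 (mod 5) and k ≡ 74 (mod 5).
However 33 ≡ 3 and 74 ≡ 4 (mod 5), and 3 ≠ 4.
Hence the system has no solution.

No such integer exists.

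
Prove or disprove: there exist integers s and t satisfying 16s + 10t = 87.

There are no such integers.

gcd(16, 10) = 2, so every integer of the form 16s + 10t is a multiple of 2.
But 87 = 2·43 + 1, so 2 ∤ 87.
So the equation is unsolvable over ℤ.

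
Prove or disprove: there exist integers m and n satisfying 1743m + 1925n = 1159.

gcd(1743, 1925) = 7, so every integer of the form 1743m + 1925n is a multiple of 7.
But 1159 is not a multiple of 7 (it leaves remainder 4).
Hence no integers m, n satisfy the equation.

There are no such integers.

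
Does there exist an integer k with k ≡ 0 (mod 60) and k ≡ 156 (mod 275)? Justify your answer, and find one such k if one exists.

No such integer exists.

Both moduli are multiples of 5 = gcd(60, 275), so any solution would satisfy k ≡ 0 and k ≡ 156 modulo 5 simultaneously.
These are incompatible: 0 − 156 = -156 is not divisible by 5.
Therefore no such k exists.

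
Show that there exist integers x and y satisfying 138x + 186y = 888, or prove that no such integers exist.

Since gcd(138, 186) = 6 and 888 = 6·148, Bézout's identity guarantees a solution.
Dividing through by 6 reduces the equation to 23x + 31y = 148.
Euclidean algorithm: 31 = 1·23 + 8, 23 = 2·8 + 7, 8 = 1·7 + 1, 7 = 7·1 + 0.
Unwinding: 1 = 8 − 1·7 = 8 − (23 − 2·8) = −23 + 3·8 = −23 + 3·(31 − 1·23) = 3·31 − 4·23, i.e. 23·(-4) + 31·3 = 1.
Scaling by 148 gives the particular solution (x, y) = (-592, 444).
Shifting by a multiple of (31, −23) keeps it a solution: x = -592 + 20·31 = 28, y = 444 − 20·23 = -16.
Indeed 138·28 + 186·(-16) = 3864 − 2976 = 888.

x = 28, y = -16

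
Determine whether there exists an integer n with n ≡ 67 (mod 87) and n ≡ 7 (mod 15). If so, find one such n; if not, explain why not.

n = 67

Here gcd(87, 15) = 3, and both 67 and 7 leave remainder 1 mod 3, so the system is consistent.
In fact n = 67 itself already satisfies 67 mod 15 = 7.
Indeed 67 ≡ 67 (mod 87) and 67 ≡ 7 (mod 15).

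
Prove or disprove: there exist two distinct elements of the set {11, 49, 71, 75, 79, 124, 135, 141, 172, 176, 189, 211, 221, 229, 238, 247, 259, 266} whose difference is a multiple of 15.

The pair (11, 71) works.

Reduce each element mod 15: 11↦11, 49↦4, 71↦11, 75↦0, 79↦4, 124↦4, 135↦0, 141↦6, 172↦7, 176↦11, 189↦9, 211↦1, 221↦11, 229↦4, 238↦13, 247↦7, 259↦4, 266↦11. The residue 11 repeats (at 11 and 71), and 71 − 11 = 60 = 4·15.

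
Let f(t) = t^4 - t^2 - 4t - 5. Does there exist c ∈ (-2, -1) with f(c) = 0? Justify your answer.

Such a root exists.

f(-2) = 15 and f(-1) = -1, which have opposite signs.
Since f is a polynomial it is continuous on [-2, -1].
By the Intermediate Value Theorem f must vanish at some point of (-2, -1).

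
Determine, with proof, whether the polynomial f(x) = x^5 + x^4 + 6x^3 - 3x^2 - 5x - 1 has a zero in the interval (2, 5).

No such root exists.

f(2) = 73 and f(5) = 4399, both positive, so a sign-change argument is unavailable; we show f keeps this sign on the whole interval.
Shift to the endpoint 2: with x = 2 + u (0 < u < 3), one computes f(2 + u) = u^5 + 11u^4 + 54u^3 + 137u^2 + 167u + 73.
All 6 nonzero coefficients of this polynomial in u are positive; hence for u > 0 the value is a sum of positive terms (the constant 73 among them).
Therefore f(x) > 0 throughout (2, 5), and f has no zero there.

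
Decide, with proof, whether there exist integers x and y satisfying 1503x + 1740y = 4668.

Every value of 1503x + 1740y is a multiple of gcd(1503, 1740) = 3; since 3 ∣ 4668, solutions exist.
Dividing through by 3 reduces the equation to 501x + 580y = 1556.
Run the Euclidean algorithm on 580 and 501: 580 = 1·501 + 79, 501 = 6·79 + 27, 79 = 2·27 + 25, 27 = 1·25 + 2, 25 = 12·2 + 1, 2 = 2·1 + 0.
Working back up the chain: 1 = 25 − 12·2 = 25 − 12·(27 − 1·25) = −12·27 + 13·25 = −12·27 + 13·(79 − 2·27) = 13·79 − 38·27 = 13·79 − 38·(501 − 6·79) = −38·501 + 241·79 = −38·501 + 241·(580 − 1·501) = 241·580 − 279·501. So 501·(-279) + 580·241 = 1.
Scaling by 1556 gives the particular solution (x, y) = (-434124, 374996).
The general solution is x = -434124 + 580k, y = 374996 − 501k; taking k = 749 gives the smaller pair x = 296, y = -253.
Check: 1503·296 + 1740·(-253) = 444888 − 440220 = 4668. ✓

x = 296, y = -253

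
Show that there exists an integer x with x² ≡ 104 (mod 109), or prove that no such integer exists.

x = 70

Take x = 70. Then 70² = 4900 = 44·109 + 104, so 70² ≡ 104 (mod 109).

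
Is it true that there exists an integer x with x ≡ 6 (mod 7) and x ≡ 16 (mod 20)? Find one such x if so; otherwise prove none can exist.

x = 76

gcd(7, 20) = 1, so the Chinese Remainder Theorem guarantees exactly one residue class mod 140 satisfying both.
Write x = 6 + 7t and require 6 + 7t ≡ 16 (mod 20), i.e. 7t ≡ 10 (mod 20).
Invert 7 mod 20 by the Euclidean algorithm: 20 = 2·7 + 6, 7 = 1·6 + 1, 6 = 6·1 + 0; back-substituting, 1 = 7 − 1·6 = 7 − (20 − 2·7) = −20 + 3·7. Hence 7·3 ≡ 1, so 7⁻¹ ≡ 3 (mod 20).
Therefore t ≡ 3·10 = 30 ≡ 10 (mod 20).
With t = 10: x = 6 + 7·10 = 76.
Verify: 76 = 10·7 + 6 and 76 = 3·20 + 16. ✓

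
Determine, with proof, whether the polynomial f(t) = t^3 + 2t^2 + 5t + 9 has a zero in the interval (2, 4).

No such root exists.

Evaluate at the endpoints: f(2) = 35, f(4) = 125 — same sign (positive).
The derivative f'(t) = 3t^2 + 4t + 5 is a quadratic with discriminant 4² − 4·3·5 = -44 < 0; it never vanishes, so it is always positive (sign of the leading coefficient).
Hence f is strictly increasing on ℝ, and in particular on [2, 4]. A strictly monotone function with same-sign endpoint values stays positive on the whole interval, so f has no zero in (2, 4).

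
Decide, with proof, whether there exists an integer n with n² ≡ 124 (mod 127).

n = 88 works: 88² = 7744, and 7744 − 124 = 7620 = 60·127.

n = 88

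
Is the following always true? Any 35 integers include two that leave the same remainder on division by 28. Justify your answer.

There are exactly 28 possible remainders on division by 28.
With 35 integers and only 28 classes, the pigeonhole principle forces two of them, say a and b, into the same class.
That is, a and b leave the same remainder on division by 28, as claimed.

Yes.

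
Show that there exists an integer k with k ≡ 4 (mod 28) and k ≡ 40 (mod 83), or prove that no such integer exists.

k = 704

gcd(28, 83) = 1, so the Chinese Remainder Theorem guarantees exactly one residue class mod 2324 satisfying both.
Write k = 4 + 28t and require 4 + 28t ≡ 40 (mod 83), i.e. 28t ≡ 36 (mod 83).
Invert 28 mod 83 by the Euclidean algorithm: 83 = 2·28 + 27, 28 = 1·27 + 1, 27 = 27·1 + 0; back-substituting, 1 = 28 − 1·27 = 28 − (83 − 2·28) = −83 + 3·28. Hence 28·3 ≡ 1, so 28⁻¹ ≡ 3 (mod 83).
Therefore t ≡ 3·36 = 108 ≡ 25 (mod 83).
Taking t = 25 gives k = 4 + 28·25 = 704.
Indeed 704 ≡ 4 (mod 28) and 704 ≡ 40 (mod 83).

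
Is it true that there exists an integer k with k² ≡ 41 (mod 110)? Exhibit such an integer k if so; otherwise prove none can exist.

No such integer exists.

Work modulo the divisor 11 of 110. If k² ≡ 41 (mod 110) then k² ≡ 8 (mod 11).
Since (11 − k)² ≡ k² (mod 11), it suffices to square k = 0, 1, …, 5: the residues are 0, 1, 4, 9, 5, 3.
So the quadratic residues mod 11 are {0, 1, 3, 4, 5, 9}, and 8 is not among them.
Hence no integer k has k² ≡ 41 (mod 110).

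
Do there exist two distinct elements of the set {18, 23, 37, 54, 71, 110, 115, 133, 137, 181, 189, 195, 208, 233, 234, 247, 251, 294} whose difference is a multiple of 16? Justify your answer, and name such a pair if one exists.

23 and 71 are such a pair.

Both 23 and 71 leave remainder 7 on division by 16; their difference 48 = 3·16 is a multiple of 16.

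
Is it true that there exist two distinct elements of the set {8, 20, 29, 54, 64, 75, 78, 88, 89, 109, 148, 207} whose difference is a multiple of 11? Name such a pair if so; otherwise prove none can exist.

20 mod 11 = 9 and 64 mod 11 = 9, so 64 − 20 = 44 = 4·11.

Yes: 20 and 64.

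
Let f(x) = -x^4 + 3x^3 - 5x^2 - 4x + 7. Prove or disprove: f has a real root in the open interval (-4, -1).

f(-4) = -505 and f(-1) = 2, which have opposite signs.
Since f is a polynomial it is continuous on [-4, -1].
By the Intermediate Value Theorem f must vanish at some point of (-4, -1).

Such a root exists.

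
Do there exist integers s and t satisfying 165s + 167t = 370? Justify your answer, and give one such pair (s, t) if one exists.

s = 149, t = -145

Since gcd(165, 167) = 1, every integer is an integer combination of 165 and 167.
Run the Euclidean algorithm on 167 and 165: 167 = 1·165 + 2, 165 = 82·2 + 1, 2 = 2·1 + 0.
Back-substituting, 1 = 165 − 82·2 = 165 − 82·(167 − 1·165) = −82·167 + 83·165; that is, 165·83 + 167·(-82) = 1.
Times 370: 165·30710 + 167·(-30340) = 370, so (30710, -30340) solves it.
Subtracting 183·167 from s and adding 183·165 to t gives the tidier solution (149, -145).
Indeed 165·149 + 167·(-145) = 24585 − 24215 = 370.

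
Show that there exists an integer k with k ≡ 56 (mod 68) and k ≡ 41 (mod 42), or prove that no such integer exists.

Reduce both congruences modulo 2, which divides 68 and 42: they say k ≡ 56 (mod 2) and k ≡ 41 (mod 2).
These are incompatible: 56 − 41 = 15 is not divisible by 2.
So no integer satisfies both congruences.

No, no such integer exists.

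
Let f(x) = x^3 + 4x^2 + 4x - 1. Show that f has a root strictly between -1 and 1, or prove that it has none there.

Yes, f has a root in the interval.

f(-1) = -2 and f(1) = 8, which have opposite signs.
f is continuous everywhere (it is a polynomial), in particular on [-1, 1].
By the Intermediate Value Theorem, f takes the value 0 somewhere in the open interval.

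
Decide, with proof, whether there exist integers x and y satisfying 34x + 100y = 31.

Both 34 and 100 are divisible by gcd(34, 100) = 2, hence so is any combination 34x + 100y.
But 31 = 2·15 + 1, so 2 ∤ 31.
Therefore 34x + 100y = 31 has no solution in integers.

There are no such integers.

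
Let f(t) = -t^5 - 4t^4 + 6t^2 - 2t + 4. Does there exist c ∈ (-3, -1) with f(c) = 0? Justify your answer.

Yes, such a c exists.

f(-3) = -17 and f(-1) = 9, which have opposite signs.
As a polynomial, f is continuous on every closed interval.
By the Intermediate Value Theorem f must vanish at some point of (-3, -1).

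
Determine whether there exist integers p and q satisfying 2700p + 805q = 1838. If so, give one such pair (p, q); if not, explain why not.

Any value of 2700p + 805q is a multiple of gcd(2700, 805) = 5.
But 1838 = 5·367 + 3, so 5 ∤ 1838.
Hence no integers p, q satisfy the equation.

No such integers exist.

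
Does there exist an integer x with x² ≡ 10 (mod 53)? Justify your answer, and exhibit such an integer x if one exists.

Take x = 40. Then 40² = 1600 = 30·53 + 10, so 40² ≡ 10 (mod 53).

x = 40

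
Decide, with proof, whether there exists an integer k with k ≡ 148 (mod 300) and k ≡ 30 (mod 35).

Both moduli are multiples of 5 = gcd(300, 35), so any solution would satisfy k ≡ 148 and k ≡ 30 modulo 5 simultaneously.
These are incompatible: 148 − 30 = 118 is not divisible by 5.
Therefore no such k exists.

No such integer exists.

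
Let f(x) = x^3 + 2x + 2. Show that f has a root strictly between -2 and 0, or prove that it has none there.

f(-2) = -10 and f(0) = 2, which have opposite signs.
f is continuous everywhere (it is a polynomial), in particular on [-2, 0].
By the Intermediate Value Theorem, f takes the value 0 somewhere in the open interval.

Yes, f has a root in the interval.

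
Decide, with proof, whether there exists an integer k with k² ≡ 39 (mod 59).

Apply Euler's criterion with the prime 59: 39 is a quadratic residue iff 39^29 ≡ 1 (mod 59), and a non-residue iff it is ≡ −1.
Repeated squaring mod 59: 39^2 = 1521 ≡ 46; 39^4 ≡ 46² = 2116 ≡ 51; 39^8 ≡ 51² = 2601 ≡ 5; 39^16 ≡ 5² = 25 ≡ 25.
Since 29 = 16 + 8 + 4 + 1, 39^29 ≡ 25 · 5 · 51 · 39; multiplying out mod 59: 25·5 = 125 ≡ 7, then 7·51 = 357 ≡ 3, then 3·39 = 117 ≡ 58. Thus 39^29 ≡ 58 ≡ −1 (mod 59).
The value −1 means 39 is a non-residue modulo 59, so k² ≡ 39 (mod 59) is impossible.

There is no such integer.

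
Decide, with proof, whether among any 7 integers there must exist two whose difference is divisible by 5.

Each integer lies in one of the 5 residue classes modulo 5.
With 7 integers and only 5 classes, the pigeonhole principle forces two of them, say a and b, into the same class.
Then a ≡ b (mod 5), i.e. 5 ∣ (a − b).

Yes.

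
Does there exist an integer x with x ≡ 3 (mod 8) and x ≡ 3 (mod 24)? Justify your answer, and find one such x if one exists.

Here gcd(8, 24) = 8, and both 3 and 3 leave remainder 3 mod 8, so the system is consistent.
In fact x = 3 itself already satisfies 3 mod 24 = 3.
Check: 3 mod 8 = 3, 3 mod 24 = 3. ✓

x = 3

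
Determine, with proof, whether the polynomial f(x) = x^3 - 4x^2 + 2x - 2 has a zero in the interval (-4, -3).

f(-4) = -138 and f(-3) = -71, both negative, so a sign-change argument is unavailable; we show f keeps this sign on the whole interval.
Shift to the endpoint -3: with x = -3 − u (0 < u < 1), one computes f(-3 − u) = -u^3 - 13u^2 - 53u - 71.
All 4 nonzero coefficients of this polynomial in u are negative; hence for u > 0 the value is a sum of negative terms (the constant -71 among them).
Therefore f(x) < 0 throughout (-4, -3), and f has no zero there.

No such root exists.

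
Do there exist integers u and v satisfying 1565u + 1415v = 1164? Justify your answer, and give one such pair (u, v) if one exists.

No, no such integers exist.

Any value of 1565u + 1415v is a multiple of gcd(1565, 1415) = 5.
But 1164 = 5·232 + 4, so 5 ∤ 1164.
Hence no integers u, v satisfy the equation.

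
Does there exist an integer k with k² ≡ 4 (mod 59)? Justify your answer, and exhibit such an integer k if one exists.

Take k = 2. Then 2² = 4, and since 0 ≤ 4 < 59 this is already reduced: 2² ≡ 4 (mod 59).

k = 2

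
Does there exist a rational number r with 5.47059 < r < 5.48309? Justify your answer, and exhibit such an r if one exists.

Multiplying by 19: 19·5.47059 = 103.94121 and 19·5.48309 = 104.17871, so the integer 104 lies strictly between them.
Dividing back, 5.47059 < 104/19 < 5.48309, and 104/19 is rational.

r = 104/19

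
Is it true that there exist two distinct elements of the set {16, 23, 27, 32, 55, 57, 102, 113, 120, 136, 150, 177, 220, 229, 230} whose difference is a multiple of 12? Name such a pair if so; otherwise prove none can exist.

Yes: 16 and 136.

Both 16 and 136 leave remainder 4 on division by 12; their difference 120 = 10·12 is a multiple of 12.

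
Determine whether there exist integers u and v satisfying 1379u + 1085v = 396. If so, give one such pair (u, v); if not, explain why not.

No such integers exist.

Any value of 1379u + 1085v is a multiple of gcd(1379, 1085) = 7.
But 396 = 7·56 + 4, so 7 ∤ 396.
Hence no integers u, v satisfy the equation.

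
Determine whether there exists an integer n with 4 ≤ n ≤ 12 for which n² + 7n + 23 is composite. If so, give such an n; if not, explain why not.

At n = 7: 7² + 7·7 + 23 = 121 = 11·11, which is composite.

n = 7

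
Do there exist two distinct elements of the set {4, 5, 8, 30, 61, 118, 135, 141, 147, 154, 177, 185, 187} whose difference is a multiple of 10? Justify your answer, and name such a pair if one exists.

The pair (4, 154) works.

Reduce each element mod 10: 4↦4, 5↦5, 8↦8, 30↦0, 61↦1, 118↦8, 135↦5, 141↦1, 147↦7, 154↦4, 177↦7, 185↦5, 187↦7. The residue 4 repeats (at 4 and 154), and 154 − 4 = 150 = 15·10.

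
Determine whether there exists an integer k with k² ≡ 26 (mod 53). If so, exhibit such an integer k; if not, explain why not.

There is no such integer.

53 is prime, so by Euler's criterion 26 is a square mod 53 iff 26^((53−1)/2) = 26^26 ≡ 1 (mod 53).
Repeated squaring mod 53: 26^2 = 676 ≡ 40; 26^4 ≡ 40² = 1600 ≡ 10; 26^8 ≡ 10² = 100 ≡ 47; 26^16 ≡ 47² = 2209 ≡ 36.
Since 26 = 16 + 8 + 2, 26^26 ≡ 36 · 47 · 40; multiplying out mod 53: 36·47 = 1692 ≡ 49, then 49·40 = 1960 ≡ 52. Thus 26^26 ≡ 52 ≡ −1 (mod 53).
The value −1 means 26 is a non-residue modulo 53, so k² ≡ 26 (mod 53) is impossible.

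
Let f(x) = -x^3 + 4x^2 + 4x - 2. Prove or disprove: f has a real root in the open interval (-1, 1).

Yes, f has a root in the interval.

f(-1) = -1 and f(1) = 5, which have opposite signs.
f is continuous everywhere (it is a polynomial), in particular on [-1, 1].
By the Intermediate Value Theorem f must vanish at some point of (-1, 1).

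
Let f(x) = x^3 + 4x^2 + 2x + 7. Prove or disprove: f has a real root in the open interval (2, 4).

f has no root in that interval.

f(2) = 35 and f(4) = 143, both positive, so a sign-change argument is unavailable; we show f keeps this sign on the whole interval.
Shift to the endpoint 2: with x = 2 + u (0 < u < 2), one computes f(2 + u) = u^3 + 10u^2 + 30u + 35.
The nonzero coefficients here are all positive, so for u > 0 every term is positive (or zero), and the constant term 35 is strictly positive.
Therefore f(x) > 0 throughout (2, 4), and f has no zero there.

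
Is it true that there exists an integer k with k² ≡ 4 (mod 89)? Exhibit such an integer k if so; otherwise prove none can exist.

k = 87

k = 87 works: 87² = 7569, and 7569 − 4 = 7565 = 85·89.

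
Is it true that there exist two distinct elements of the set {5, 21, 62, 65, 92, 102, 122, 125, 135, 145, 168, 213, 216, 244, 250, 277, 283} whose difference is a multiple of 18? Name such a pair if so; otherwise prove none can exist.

Two integers differ by a multiple of 18 exactly when they have the same residue mod 18. The residues are 5↦5, 21↦3, 62↦8, 65↦11, 92↦2, 102↦12, 122↦14, 125↦17, 135↦9, 145↦1, 168↦6, 213↦15, 216↦0, 244↦10, 250↦16, 277↦7, 283↦13.
No residue repeats among the 17 elements, so no pair has difference ≡ 0 (mod 18).

There is no such pair.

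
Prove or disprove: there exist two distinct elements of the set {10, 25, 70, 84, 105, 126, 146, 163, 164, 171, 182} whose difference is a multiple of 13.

Two integers differ by a multiple of 13 exactly when they have the same residue mod 13. The residues are 10↦10, 25↦12, 70↦5, 84↦6, 105↦1, 126↦9, 146↦3, 163↦7, 164↦8, 171↦2, 182↦0.
No residue repeats among the 11 elements, so no pair has difference ≡ 0 (mod 13).

No such pair exists.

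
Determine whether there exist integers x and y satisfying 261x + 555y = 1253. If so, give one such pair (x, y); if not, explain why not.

Any value of 261x + 555y is a multiple of gcd(261, 555) = 3.
But 1253 = 3·417 + 2, so 3 ∤ 1253.
Hence no integers x, y satisfy the equation.

There are no such integers.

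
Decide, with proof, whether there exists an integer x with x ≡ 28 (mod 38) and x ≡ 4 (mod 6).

gcd(38, 6) = 2. A simultaneous solution exists iff 28 ≡ 4 (mod 2); here 28 mod 2 = 0 = 4 mod 2, so it does.
The smallest candidate x = 28 works directly: 28 ≡ 4 (mod 6).
Check: 28 mod 38 = 28, 28 mod 6 = 4. ✓

x = 28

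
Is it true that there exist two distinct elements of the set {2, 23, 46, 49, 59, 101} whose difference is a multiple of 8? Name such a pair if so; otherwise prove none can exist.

Reduce each element modulo 8: 2↦2, 23↦7, 46↦6, 49↦1, 59↦3, 101↦5.
All 6 residues are distinct, so no two elements differ by a multiple of 8.

No such pair exists.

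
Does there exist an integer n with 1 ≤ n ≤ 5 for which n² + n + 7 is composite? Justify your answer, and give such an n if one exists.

n = 4

At n = 4: 4² + 4 + 7 = 27 = 3·9, which is composite.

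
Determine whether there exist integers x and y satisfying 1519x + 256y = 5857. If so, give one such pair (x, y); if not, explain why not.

Since gcd(1519, 256) = 1, every integer is an integer combination of 1519 and 256.
Dividing repeatedly: 1519 = 5·256 + 239, 256 = 1·239 + 17, 239 = 14·17 + 1, 17 = 17·1 + 0.
Back-substituting, 1 = 239 − 14·17 = 239 − 14·(256 − 1·239) = −14·256 + 15·239 = −14·256 + 15·(1519 − 5·256) = 15·1519 − 89·256; that is, 1519·15 + 256·(-89) = 1.
Scaling by 5857 gives the particular solution (x, y) = (87855, -521273).
Shifting by a multiple of (256, −1519) keeps it a solution: x = 87855 − 343·256 = 47, y = -521273 + 343·1519 = -256.
Check: 1519·47 + 256·(-256) = 71393 − 65536 = 5857. ✓

x = 47, y = -256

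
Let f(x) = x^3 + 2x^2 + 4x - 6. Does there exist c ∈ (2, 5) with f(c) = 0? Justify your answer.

Evaluate at the endpoints: f(2) = 18, f(5) = 189 — same sign (positive).
The derivative f'(x) = 3x^2 + 4x + 4 is a quadratic with discriminant 4² − 4·3·4 = -32 < 0; it never vanishes, so it is always positive (sign of the leading coefficient).
So f is strictly increasing; between 2 and 5 its values lie between f(2) = 18 and f(5) = 189, all positive. Therefore f has no root in (2, 5).

f has no root in that interval.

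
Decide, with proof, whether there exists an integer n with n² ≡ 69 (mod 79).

No such integer exists.

79 is prime, so by Euler's criterion 69 is a square mod 79 iff 69^((79−1)/2) = 69^39 ≡ 1 (mod 79).
Repeated squaring mod 79: 69^2 = 4761 ≡ 21; 69^4 ≡ 21² = 441 ≡ 46; 69^8 ≡ 46² = 2116 ≡ 62; 69^16 ≡ 62² = 3844 ≡ 52; 69^32 ≡ 52² = 2704 ≡ 18.
Since 39 = 32 + 4 + 2 + 1, 69^39 ≡ 18 · 46 · 21 · 69; multiplying out mod 79: 18·46 = 828 ≡ 38, then 38·21 = 798 ≡ 8, then 8·69 = 552 ≡ 78. Thus 69^39 ≡ 78 ≡ −1 (mod 79).
The value −1 means 69 is a non-residue modulo 79, so n² ≡ 69 (mod 79) is impossible.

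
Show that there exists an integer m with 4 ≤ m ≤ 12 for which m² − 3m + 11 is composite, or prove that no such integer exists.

At m = 11: 11² − 3·11 + 11 = 99 = 3·33, which is composite.

m = 11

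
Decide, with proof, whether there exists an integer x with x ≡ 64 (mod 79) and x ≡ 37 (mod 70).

x = 5357

Since 79 and 70 share no common factor, CRT says the pair of congruences has a solution (unique mod 5530).
Any solution of the first congruence is x = 64 + 79t; substituting into the second, 79t ≡ 37 − 64 ≡ 43 (mod 70).
79 ≡ 9 (mod 70), so this reads 9t ≡ 43 (mod 70). Note 9·39 = 351 ≡ 1 (mod 70) (as 351 − 1 = 5·70), so 9⁻¹ ≡ 39.
Multiplying by 39: t ≡ 39·43 = 1677 ≡ 67 (mod 70).
With t = 67: x = 64 + 79·67 = 5357.
Check: 5357 mod 79 = 64, 5357 mod 70 = 37. ✓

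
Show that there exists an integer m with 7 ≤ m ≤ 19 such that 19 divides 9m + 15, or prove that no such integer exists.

Scanning upward from m = 7 gives 78, 87, 96, 105, none divisible by 19. Try m = 11: 9·11 + 15 = 114 = 6·19, which is divisible by 19.

m = 11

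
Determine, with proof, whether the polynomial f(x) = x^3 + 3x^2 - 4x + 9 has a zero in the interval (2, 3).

f(2) = 21 and f(3) = 51, both positive, so a sign-change argument is unavailable; we show f keeps this sign on the whole interval.
Substitute x = 2 + u, where 0 < u < 1 on the interval. Expanding, f(2 + u) = u^3 + 9u^2 + 20u + 21.
The nonzero coefficients here are all positive, so for u > 0 every term is positive (or zero), and the constant term 21 is strictly positive.
Therefore f(x) > 0 throughout (2, 3), and f has no zero there.

No such root exists.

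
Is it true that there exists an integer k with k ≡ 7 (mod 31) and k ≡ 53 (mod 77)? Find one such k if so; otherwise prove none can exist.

k = 2363

The moduli 31 and 77 are coprime, so by the Chinese Remainder Theorem a unique solution modulo 2387 exists.
Write k = 7 + 31t and require 7 + 31t ≡ 53 (mod 77), i.e. 31t ≡ 46 (mod 77).
To invert 31 modulo 77: 77 = 2·31 + 15, 31 = 2·15 + 1, 15 = 15·1 + 0, and unwinding, 1 = 31 − 2·15 = 31 − 2·(77 − 2·31) = −2·77 + 5·31. Thus 31⁻¹ ≡ 5 (mod 77).
Therefore t ≡ 5·46 = 230 ≡ 76 (mod 77).
Taking t = 76 gives k = 7 + 31·76 = 2363.
Check: 2363 mod 31 = 7, 2363 mod 77 = 53. ✓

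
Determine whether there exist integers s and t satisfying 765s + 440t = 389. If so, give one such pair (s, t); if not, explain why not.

There are no such integers.

gcd(765, 440) = 5, so every integer of the form 765s + 440t is a multiple of 5.
But 389 = 5·77 + 4, so 5 ∤ 389.
So the equation is unsolvable over ℤ.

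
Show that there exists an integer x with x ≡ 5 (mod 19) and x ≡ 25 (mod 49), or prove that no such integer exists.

x = 613

gcd(19, 49) = 1, so the Chinese Remainder Theorem guarantees exactly one residue class mod 931 satisfying both.
Write x = 5 + 19t and require 5 + 19t ≡ 25 (mod 49), i.e. 19t ≡ 20 (mod 49).
Note 19·31 = 589 ≡ 1 (mod 49) (as 589 − 1 = 12·49), so 19⁻¹ ≡ 31.
Therefore t ≡ 31·20 = 620 ≡ 32 (mod 49).
Taking t = 32 gives x = 5 + 19·32 = 613.
Indeed 613 ≡ 5 (mod 19) and 613 ≡ 25 (mod 49).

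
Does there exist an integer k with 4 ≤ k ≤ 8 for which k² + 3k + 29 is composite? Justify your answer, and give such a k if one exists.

k = 8

At k = 8: 8² + 3·8 + 29 = 117 = 3·39, which is composite.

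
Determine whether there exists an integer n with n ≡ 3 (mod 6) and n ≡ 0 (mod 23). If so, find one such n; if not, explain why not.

Since 6 and 23 share no common factor, CRT says the pair of congruences has a solution (unique mod 138).
Write n = 3 + 6t and require 3 + 6t ≡ 0 (mod 23), i.e. 6t ≡ 20 (mod 23).
Note 6·4 = 24 ≡ 1 (mod 23) (as 24 − 1 = 1·23), so 6⁻¹ ≡ 4.
Therefore t ≡ 4·20 = 80 ≡ 11 (mod 23).
With t = 11: n = 3 + 6·11 = 69.
Indeed 69 ≡ 3 (mod 6) and 69 ≡ 0 (mod 23).

n = 69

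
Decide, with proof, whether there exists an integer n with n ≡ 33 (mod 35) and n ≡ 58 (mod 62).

n = 1608

The moduli 35 and 62 are coprime, so by the Chinese Remainder Theorem a unique solution modulo 2170 exists.
Any solution of the first congruence is n = 33 + 35t; substituting into the second, 35t ≡ 58 − 33 ≡ 25 (mod 62).
To invert 35 modulo 62: 62 = 1·35 + 27, 35 = 1·27 + 8, 27 = 3·8 + 3, 8 = 2·3 + 2, 3 = 1·2 + 1, 2 = 2·1 + 0, and unwinding, 1 = 3 − 1·2 = 3 − (8 − 2·3) = −8 + 3·3 = −8 + 3·(27 − 3·8) = 3·27 − 10·8 = 3·27 − 10·(35 − 1·27) = −10·35 + 13·27 = −10·35 + 13·(62 − 1·35) = 13·62 − 23·35. Thus 35⁻¹ ≡ -23 ≡ 39 (mod 62).
Therefore t ≡ 39·25 = 975 ≡ 45 (mod 62).
Taking t = 45 gives n = 33 + 35·45 = 1608.
Indeed 1608 ≡ 33 (mod 35) and 1608 ≡ 58 (mod 62).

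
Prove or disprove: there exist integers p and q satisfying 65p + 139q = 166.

Since gcd(65, 139) = 1, every integer is an integer combination of 65 and 139.
Run the Euclidean algorithm on 139 and 65: 139 = 2·65 + 9, 65 = 7·9 + 2, 9 = 4·2 + 1, 2 = 2·1 + 0.
Back-substituting, 1 = 9 − 4·2 = 9 − 4·(65 − 7·9) = −4·65 + 29·9 = −4·65 + 29·(139 − 2·65) = 29·139 − 62·65; that is, 65·(-62) + 139·29 = 1.
Times 166: 65·(-10292) + 139·4814 = 166, so (-10292, 4814) solves it.
Adding 75·139 to p and subtracting 75·65 from q gives the tidier solution (133, -61).
Indeed 65·133 + 139·(-61) = 8645 − 8479 = 166.

p = 133, q = -61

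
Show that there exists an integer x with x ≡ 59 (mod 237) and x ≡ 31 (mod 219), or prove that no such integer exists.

No, no such integer exists.

Reduce both congruences modulo 3, which divides 237 and 219: they say x ≡ 59 (mod 3) and x ≡ 31 (mod 3).
But 59 mod 3 = 2 while 31 mod 3 = 1, a contradiction.
Hence the system has no solution.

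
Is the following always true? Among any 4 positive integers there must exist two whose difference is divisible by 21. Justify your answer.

No; for instance {32, 33, 34, 35} is a counterexample.

Try 4 consecutive integers, 32, 33, 34, 35. Their remainders mod 21 are 11, 12, 13, 14 — pairwise different, as any 4 ≤ 21 consecutive integers have distinct residues.
No two share a residue, so no pair has difference divisible by 21; the claim fails for this set.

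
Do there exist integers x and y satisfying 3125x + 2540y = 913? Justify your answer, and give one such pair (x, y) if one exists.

gcd(3125, 2540) = 5, so every integer of the form 3125x + 2540y is a multiple of 5.
But 913 = 5·182 + 3, so 5 ∤ 913.
Therefore 3125x + 2540y = 913 has no solution in integers.

No, no such integers exist.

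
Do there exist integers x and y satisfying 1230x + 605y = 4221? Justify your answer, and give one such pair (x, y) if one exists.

Both 1230 and 605 are divisible by gcd(1230, 605) = 5, hence so is any combination 1230x + 605y.
But 4221 is not a multiple of 5 (it leaves remainder 1).
So the equation is unsolvable over ℤ.

There are no such integers.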